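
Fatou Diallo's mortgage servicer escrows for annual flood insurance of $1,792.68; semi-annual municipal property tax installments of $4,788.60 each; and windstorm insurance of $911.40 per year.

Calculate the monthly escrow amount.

$1,023.44

Flood insurance — $1,792.68 per year
Municipal property tax — $4,788.60 × 2 = $9,577.20 per year
Windstorm insurance — $911.40 per year
Combined annual = $1,792.68 + $9,577.20 + $911.40 = $12,281.28
Base monthly escrow = $12,281.28 ÷ 12 = $1,023.44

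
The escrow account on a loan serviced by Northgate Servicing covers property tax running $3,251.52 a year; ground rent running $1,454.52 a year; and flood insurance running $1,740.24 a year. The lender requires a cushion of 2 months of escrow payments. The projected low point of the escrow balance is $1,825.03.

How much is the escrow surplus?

Property tax: $3,251.52/yr
Ground rent: $1,454.52/yr
Flood insurance: $1,740.24/yr
Total annual escrow = $3,251.52 + $1,454.52 + $1,740.24 = $6,446.28
Per month = $6,446.28 ÷ 12 = $537.19
Required cushion = 2 × $537.19 = $1,074.38
Surplus = $1,825.03 − $1,074.38 = $750.65

$750.65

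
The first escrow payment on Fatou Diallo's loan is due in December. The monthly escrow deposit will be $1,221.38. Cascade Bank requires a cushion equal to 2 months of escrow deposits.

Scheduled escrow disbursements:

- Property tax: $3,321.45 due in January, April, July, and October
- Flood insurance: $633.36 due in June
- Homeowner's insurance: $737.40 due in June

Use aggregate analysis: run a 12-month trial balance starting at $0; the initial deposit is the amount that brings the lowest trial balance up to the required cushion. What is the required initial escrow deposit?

$4,006.83

Cushion = 2 × $1,221.38 = $2,442.76
Trial balance (start $0, +$1,221.38 each month, − disbursements):
  Dec: +$1,221.38 → $1,221.38
  Jan: +$1,221.38 − $3,321.45 → -$878.69
  Feb: +$1,221.38 → $342.69
  Mar: +$1,221.38 → $1,564.07
  Apr: +$1,221.38 − $3,321.45 → -$536.00
  May: +$1,221.38 → $685.38
  Jun: +$1,221.38 − $1,370.76 → $536.00
  Jul: +$1,221.38 − $3,321.45 → -$1,564.07
  Aug: +$1,221.38 → -$342.69
  Sep: +$1,221.38 → $878.69
  Oct: +$1,221.38 − $3,321.45 → -$1,221.38
  Nov: +$1,221.38 → $0.00
Lowest trial balance = -$1,564.07 (Jul)
Initial deposit = cushion − low point = $2,442.76 − (-$1,564.07) = $4,006.83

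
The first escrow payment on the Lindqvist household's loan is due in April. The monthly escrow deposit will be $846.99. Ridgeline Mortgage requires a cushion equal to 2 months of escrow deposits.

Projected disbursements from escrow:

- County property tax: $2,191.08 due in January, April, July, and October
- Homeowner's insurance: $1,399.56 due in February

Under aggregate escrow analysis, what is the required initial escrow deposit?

Cushion = 2 × $846.99 = $1,693.98
Trial balance (start $0, +$846.99 each month, − disbursements):
  Apr: +$846.99 − $2,191.08 → -$1,344.09
  May: +$846.99 → -$497.10
  Jun: +$846.99 → $349.89
  Jul: +$846.99 − $2,191.08 → -$994.20
  Aug: +$846.99 → -$147.21
  Sep: +$846.99 → $699.78
  Oct: +$846.99 − $2,191.08 → -$644.31
  Nov: +$846.99 → $202.68
  Dec: +$846.99 → $1,049.67
  Jan: +$846.99 − $2,191.08 → -$294.42
  Feb: +$846.99 − $1,399.56 → -$846.99
  Mar: +$846.99 → $0.00
Lowest trial balance = -$1,344.09 (Apr)
Initial deposit = cushion − low point = $1,693.98 − (-$1,344.09) = $3,038.07

$3,038.07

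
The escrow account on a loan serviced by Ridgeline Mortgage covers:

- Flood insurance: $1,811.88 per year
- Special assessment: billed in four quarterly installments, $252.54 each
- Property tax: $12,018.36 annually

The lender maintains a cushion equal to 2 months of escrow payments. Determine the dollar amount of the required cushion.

Flood insurance: $1,811.88
Special assessment: $252.54 × 4 = $1,010.16
Property tax: $12,018.36
Yearly total = $14,840.40
Base monthly escrow = $14,840.40 / 12 = $1,236.70
Cushion = 2 × $1,236.70 = $2,473.40

$2,473.40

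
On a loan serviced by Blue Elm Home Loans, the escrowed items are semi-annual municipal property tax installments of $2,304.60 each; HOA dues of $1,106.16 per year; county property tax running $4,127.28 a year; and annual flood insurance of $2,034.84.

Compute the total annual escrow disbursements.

$11,877.48

Municipal property tax — $2,304.60 × 2 = $4,609.20/yr
HOA dues — $1,106.16/yr
County property tax — $4,127.28/yr
Flood insurance — $2,034.84/yr
Combined annual = $4,609.20 + $1,106.16 + $4,127.28 + $2,034.84 = $11,877.48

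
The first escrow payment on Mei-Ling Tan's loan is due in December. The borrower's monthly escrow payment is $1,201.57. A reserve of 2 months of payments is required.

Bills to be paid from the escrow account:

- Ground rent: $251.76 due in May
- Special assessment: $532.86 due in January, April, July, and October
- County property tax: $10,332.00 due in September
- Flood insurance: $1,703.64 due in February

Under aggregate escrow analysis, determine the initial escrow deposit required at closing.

$4,273.42

Cushion = 2 × $1,201.57 = $2,403.14
Trial balance (start $0, +$1,201.57 each month, − disbursements):
  Dec: +$1,201.57 → $1,201.57
  Jan: +$1,201.57 − $532.86 → $1,870.28
  Feb: +$1,201.57 − $1,703.64 → $1,368.21
  Mar: +$1,201.57 → $2,569.78
  Apr: +$1,201.57 − $532.86 → $3,238.49
  May: +$1,201.57 − $251.76 → $4,188.30
  Jun: +$1,201.57 → $5,389.87
  Jul: +$1,201.57 − $532.86 → $6,058.58
  Aug: +$1,201.57 → $7,260.15
  Sep: +$1,201.57 − $10,332.00 → -$1,870.28
  Oct: +$1,201.57 − $532.86 → -$1,201.57
  Nov: +$1,201.57 → $0.00
Lowest trial balance = -$1,870.28 (Sep)
Initial deposit = cushion − low point = $2,403.14 − (-$1,870.28) = $4,273.42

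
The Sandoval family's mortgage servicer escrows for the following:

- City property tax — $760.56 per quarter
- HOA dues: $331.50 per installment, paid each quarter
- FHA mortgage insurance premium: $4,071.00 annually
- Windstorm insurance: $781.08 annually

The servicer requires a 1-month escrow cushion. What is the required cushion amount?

$768.36

City property tax: $760.56 × 4 = $3,042.24/yr
HOA dues: $331.50 × 4 = $1,326.00/yr
FHA mortgage insurance premium: $4,071.00/yr
Windstorm insurance: $781.08/yr
Yearly total = $9,220.32
Base monthly escrow = $9,220.32 / 12 = $768.36
Cushion = 1 × $768.36 = $768.36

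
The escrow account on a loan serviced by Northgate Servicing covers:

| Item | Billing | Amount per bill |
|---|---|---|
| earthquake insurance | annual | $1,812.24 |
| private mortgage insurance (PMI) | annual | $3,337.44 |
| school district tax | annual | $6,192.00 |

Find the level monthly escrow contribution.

$945.14

Earthquake insurance = $1,812.24 annually
Private mortgage insurance (PMI) = $3,337.44 annually
School district tax = $6,192.00 annually
Total annual escrow = $1,812.24 + $3,337.44 + $6,192.00 = $11,341.68
Per month = $11,341.68 ÷ 12 = $945.14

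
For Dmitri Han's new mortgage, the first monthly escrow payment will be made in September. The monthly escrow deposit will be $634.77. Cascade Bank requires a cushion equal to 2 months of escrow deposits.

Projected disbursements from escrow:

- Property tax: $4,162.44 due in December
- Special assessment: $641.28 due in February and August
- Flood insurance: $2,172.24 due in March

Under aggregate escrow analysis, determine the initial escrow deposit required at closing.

$3,802.11

Cushion = 2 × $634.77 = $1,269.54
Trial balance (start $0, +$634.77 each month, − disbursements):
  Sep: +$634.77 → $634.77
  Oct: +$634.77 → $1,269.54
  Nov: +$634.77 → $1,904.31
  Dec: +$634.77 − $4,162.44 → -$1,623.36
  Jan: +$634.77 → -$988.59
  Feb: +$634.77 − $641.28 → -$995.10
  Mar: +$634.77 − $2,172.24 → -$2,532.57
  Apr: +$634.77 → -$1,897.80
  May: +$634.77 → -$1,263.03
  Jun: +$634.77 → -$628.26
  Jul: +$634.77 → $6.51
  Aug: +$634.77 − $641.28 → $0.00
Lowest trial balance = -$2,532.57 (Mar)
Initial deposit = cushion − low point = $1,269.54 − (-$2,532.57) = $3,802.11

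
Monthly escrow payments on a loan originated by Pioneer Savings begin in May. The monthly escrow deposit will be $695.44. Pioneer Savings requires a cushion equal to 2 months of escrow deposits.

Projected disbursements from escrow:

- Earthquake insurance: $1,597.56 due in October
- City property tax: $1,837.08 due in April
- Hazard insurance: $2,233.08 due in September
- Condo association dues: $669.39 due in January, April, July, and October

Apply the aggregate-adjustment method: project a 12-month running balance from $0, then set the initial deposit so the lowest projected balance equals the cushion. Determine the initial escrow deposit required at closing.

Cushion = 2 × $695.44 = $1,390.88
Trial balance (start $0, +$695.44 each month, − disbursements):
  May: +$695.44 → $695.44
  Jun: +$695.44 → $1,390.88
  Jul: +$695.44 − $669.39 → $1,416.93
  Aug: +$695.44 → $2,112.37
  Sep: +$695.44 − $2,233.08 → $574.73
  Oct: +$695.44 − $2,266.95 → -$996.78
  Nov: +$695.44 → -$301.34
  Dec: +$695.44 → $394.10
  Jan: +$695.44 − $669.39 → $420.15
  Feb: +$695.44 → $1,115.59
  Mar: +$695.44 → $1,811.03
  Apr: +$695.44 − $2,506.47 → $0.00
Lowest trial balance = -$996.78 (Oct)
Initial deposit = cushion − low point = $1,390.88 − (-$996.78) = $2,387.66

$2,387.66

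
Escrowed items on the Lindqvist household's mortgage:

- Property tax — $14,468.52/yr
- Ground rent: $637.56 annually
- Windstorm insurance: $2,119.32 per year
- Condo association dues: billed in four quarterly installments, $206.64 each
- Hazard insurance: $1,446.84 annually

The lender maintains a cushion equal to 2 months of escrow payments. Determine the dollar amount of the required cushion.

$3,249.80

Property tax = $14,468.52 per year
Ground rent = $637.56 per year
Windstorm insurance = $2,119.32 per year
Condo association dues = $206.64 × 4 = $826.56 per year
Hazard insurance = $1,446.84 per year
Annual escrow total = $19,498.80
Monthly escrow = $19,498.80 / 12 = $1,624.90
Reserve = 2 × $1,624.90 = $3,249.80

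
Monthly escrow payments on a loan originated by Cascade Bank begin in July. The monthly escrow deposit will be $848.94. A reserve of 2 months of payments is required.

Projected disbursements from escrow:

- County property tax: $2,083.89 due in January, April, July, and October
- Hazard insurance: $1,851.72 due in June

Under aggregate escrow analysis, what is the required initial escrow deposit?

Cushion = 2 × $848.94 = $1,697.88
Trial balance (start $0, +$848.94 each month, − disbursements):
  Jul: +$848.94 − $2,083.89 → -$1,234.95
  Aug: +$848.94 → -$386.01
  Sep: +$848.94 → $462.93
  Oct: +$848.94 − $2,083.89 → -$772.02
  Nov: +$848.94 → $76.92
  Dec: +$848.94 → $925.86
  Jan: +$848.94 − $2,083.89 → -$309.09
  Feb: +$848.94 → $539.85
  Mar: +$848.94 → $1,388.79
  Apr: +$848.94 − $2,083.89 → $153.84
  May: +$848.94 → $1,002.78
  Jun: +$848.94 − $1,851.72 → $0.00
Lowest trial balance = -$1,234.95 (Jul)
Initial deposit = cushion − low point = $1,697.88 − (-$1,234.95) = $2,932.83

$2,932.83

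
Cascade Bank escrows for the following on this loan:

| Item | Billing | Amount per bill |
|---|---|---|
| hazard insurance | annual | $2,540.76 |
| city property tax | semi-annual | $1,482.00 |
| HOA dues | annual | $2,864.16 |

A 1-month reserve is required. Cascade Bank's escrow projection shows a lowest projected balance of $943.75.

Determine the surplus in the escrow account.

Hazard insurance: $2,540.76/yr
City property tax: $1,482.00 × 2 = $2,964.00/yr
HOA dues: $2,864.16/yr
Yearly total = $2,540.76 + $2,964.00 + $2,864.16 = $8,368.92
Monthly escrow = $8,368.92 ÷ 12 = $697.41
Required reserve = 1 × $697.41 = $697.41
Surplus = $943.75 − $697.41 = $246.34

$246.34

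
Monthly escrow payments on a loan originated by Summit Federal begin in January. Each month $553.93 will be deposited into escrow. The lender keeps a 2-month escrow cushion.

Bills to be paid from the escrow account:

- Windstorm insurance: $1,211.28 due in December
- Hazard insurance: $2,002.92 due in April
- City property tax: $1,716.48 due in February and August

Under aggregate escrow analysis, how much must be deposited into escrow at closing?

Cushion = 2 × $553.93 = $1,107.86
Trial balance (start $0, +$553.93 each month, − disbursements):
  Jan: +$553.93 → $553.93
  Feb: +$553.93 − $1,716.48 → -$608.62
  Mar: +$553.93 → -$54.69
  Apr: +$553.93 − $2,002.92 → -$1,503.68
  May: +$553.93 → -$949.75
  Jun: +$553.93 → -$395.82
  Jul: +$553.93 → $158.11
  Aug: +$553.93 − $1,716.48 → -$1,004.44
  Sep: +$553.93 → -$450.51
  Oct: +$553.93 → $103.42
  Nov: +$553.93 → $657.35
  Dec: +$553.93 − $1,211.28 → $0.00
Lowest trial balance = -$1,503.68 (Apr)
Initial deposit = cushion − low point = $1,107.86 − (-$1,503.68) = $2,611.54

$2,611.54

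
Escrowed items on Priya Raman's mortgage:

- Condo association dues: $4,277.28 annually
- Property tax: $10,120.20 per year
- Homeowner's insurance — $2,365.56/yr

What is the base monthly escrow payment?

Condo association dues = $4,277.28/yr
Property tax = $10,120.20/yr
Homeowner's insurance = $2,365.56/yr
Annual escrow total = $4,277.28 + $10,120.20 + $2,365.56 = $16,763.04
Base monthly escrow = $16,763.04 / 12 = $1,396.92

$1,396.92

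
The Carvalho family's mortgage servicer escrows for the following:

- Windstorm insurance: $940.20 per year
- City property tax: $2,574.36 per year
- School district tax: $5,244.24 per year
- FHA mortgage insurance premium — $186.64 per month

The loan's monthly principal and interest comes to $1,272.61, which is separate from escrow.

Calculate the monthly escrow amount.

$916.54

Windstorm insurance: $940.20 per year
City property tax: $2,574.36 per year
School district tax: $5,244.24 per year
FHA mortgage insurance premium: $186.64 × 12 = $2,239.68 per year
Annual escrow total = $940.20 + $2,574.36 + $5,244.24 + $2,239.68 = $10,998.48
Monthly escrow = $10,998.48 / 12 = $916.54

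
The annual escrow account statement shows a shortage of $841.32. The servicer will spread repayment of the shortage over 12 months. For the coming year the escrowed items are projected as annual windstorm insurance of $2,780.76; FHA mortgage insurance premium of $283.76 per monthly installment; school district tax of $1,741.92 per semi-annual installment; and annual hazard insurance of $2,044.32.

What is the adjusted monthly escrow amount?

$1,046.28

Windstorm insurance = $2,780.76 per year
FHA mortgage insurance premium = $283.76 × 12 = $3,405.12 per year
School district tax = $1,741.92 × 2 = $3,483.84 per year
Hazard insurance = $2,044.32 per year
Combined annual = $2,780.76 + $3,405.12 + $3,483.84 + $2,044.32 = $11,714.04
Monthly escrow = $11,714.04 ÷ 12 = $976.17
Shortage per month = $841.32 / 12 = $70.11
Adjusted monthly = $976.17 + $70.11 = $1,046.28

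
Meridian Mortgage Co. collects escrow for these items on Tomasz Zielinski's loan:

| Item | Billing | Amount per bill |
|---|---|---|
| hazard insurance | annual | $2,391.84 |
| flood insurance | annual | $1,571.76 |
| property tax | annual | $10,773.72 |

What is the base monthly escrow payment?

$1,228.11

Hazard insurance: $2,391.84 annually
Flood insurance: $1,571.76 annually
Property tax: $10,773.72 annually
Total annual escrow = $14,737.32
Monthly escrow = $14,737.32 / 12 = $1,228.11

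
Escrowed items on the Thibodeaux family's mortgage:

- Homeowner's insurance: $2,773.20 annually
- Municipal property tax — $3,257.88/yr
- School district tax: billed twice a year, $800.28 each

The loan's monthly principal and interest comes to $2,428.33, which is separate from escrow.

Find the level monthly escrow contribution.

Homeowner's insurance — $2,773.20/yr
Municipal property tax — $3,257.88/yr
School district tax — $800.28 × 2 = $1,600.56/yr
Total per year = $2,773.20 + $3,257.88 + $1,600.56 = $7,631.64
Monthly = $7,631.64 ÷ 12 = $635.97

$635.97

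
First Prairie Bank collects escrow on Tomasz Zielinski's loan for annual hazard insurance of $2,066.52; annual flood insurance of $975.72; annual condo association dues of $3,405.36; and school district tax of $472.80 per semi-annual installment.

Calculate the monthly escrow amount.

Hazard insurance = $2,066.52
Flood insurance = $975.72
Condo association dues = $3,405.36
School district tax = $472.80 × 2 = $945.60
Total per year = $7,393.20
Per month = $7,393.20 / 12 = $616.10

$616.10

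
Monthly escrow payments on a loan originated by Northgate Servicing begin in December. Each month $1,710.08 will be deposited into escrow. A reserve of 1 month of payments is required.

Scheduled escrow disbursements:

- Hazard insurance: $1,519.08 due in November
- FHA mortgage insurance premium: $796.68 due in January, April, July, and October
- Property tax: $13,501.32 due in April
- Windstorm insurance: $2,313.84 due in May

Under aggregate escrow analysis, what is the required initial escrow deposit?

$8,858.12

Cushion = 1 × $1,710.08 = $1,710.08
Trial balance (start $0, +$1,710.08 each month, − disbursements):
  Dec: +$1,710.08 → $1,710.08
  Jan: +$1,710.08 − $796.68 → $2,623.48
  Feb: +$1,710.08 → $4,333.56
  Mar: +$1,710.08 → $6,043.64
  Apr: +$1,710.08 − $14,298.00 → -$6,544.28
  May: +$1,710.08 − $2,313.84 → -$7,148.04
  Jun: +$1,710.08 → -$5,437.96
  Jul: +$1,710.08 − $796.68 → -$4,524.56
  Aug: +$1,710.08 → -$2,814.48
  Sep: +$1,710.08 → -$1,104.40
  Oct: +$1,710.08 − $796.68 → -$191.00
  Nov: +$1,710.08 − $1,519.08 → $0.00
Lowest trial balance = -$7,148.04 (May)
Initial deposit = cushion − low point = $1,710.08 − (-$7,148.04) = $8,858.12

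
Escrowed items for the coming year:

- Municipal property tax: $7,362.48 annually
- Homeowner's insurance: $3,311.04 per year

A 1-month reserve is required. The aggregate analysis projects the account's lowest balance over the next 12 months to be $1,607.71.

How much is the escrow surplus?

$718.25

Municipal property tax = $7,362.48/yr
Homeowner's insurance = $3,311.04/yr
Combined annual = $10,673.52
Per month = $10,673.52 ÷ 12 = $889.46
Required cushion = 1 × $889.46 = $889.46
Excess over cushion: $1,607.71 − $889.46 = $718.25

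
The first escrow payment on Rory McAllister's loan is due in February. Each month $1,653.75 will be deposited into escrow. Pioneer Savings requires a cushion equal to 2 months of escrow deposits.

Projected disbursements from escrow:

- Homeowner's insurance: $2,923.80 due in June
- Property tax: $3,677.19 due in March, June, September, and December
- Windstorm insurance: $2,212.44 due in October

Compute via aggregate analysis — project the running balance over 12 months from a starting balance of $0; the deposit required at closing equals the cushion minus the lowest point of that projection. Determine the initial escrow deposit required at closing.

$5,316.93

Cushion = 2 × $1,653.75 = $3,307.50
Trial balance (start $0, +$1,653.75 each month, − disbursements):
  Feb: +$1,653.75 → $1,653.75
  Mar: +$1,653.75 − $3,677.19 → -$369.69
  Apr: +$1,653.75 → $1,284.06
  May: +$1,653.75 → $2,937.81
  Jun: +$1,653.75 − $6,600.99 → -$2,009.43
  Jul: +$1,653.75 → -$355.68
  Aug: +$1,653.75 → $1,298.07
  Sep: +$1,653.75 − $3,677.19 → -$725.37
  Oct: +$1,653.75 − $2,212.44 → -$1,284.06
  Nov: +$1,653.75 → $369.69
  Dec: +$1,653.75 − $3,677.19 → -$1,653.75
  Jan: +$1,653.75 → $0.00
Lowest trial balance = -$2,009.43 (Jun)
Initial deposit = cushion − low point = $3,307.50 − (-$2,009.43) = $5,316.93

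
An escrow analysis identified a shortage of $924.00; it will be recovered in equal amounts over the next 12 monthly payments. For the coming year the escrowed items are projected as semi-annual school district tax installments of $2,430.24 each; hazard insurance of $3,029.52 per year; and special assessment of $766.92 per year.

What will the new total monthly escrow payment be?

School district tax — $2,430.24 × 2 = $4,860.48
Hazard insurance — $3,029.52
Special assessment — $766.92
Combined annual = $4,860.48 + $3,029.52 + $766.92 = $8,656.92
Base monthly escrow = $8,656.92 / 12 = $721.41
Shortage spread = $924.00 ÷ 12 = $77.00/mo
Adjusted monthly = $721.41 + $77.00 = $798.41

$798.41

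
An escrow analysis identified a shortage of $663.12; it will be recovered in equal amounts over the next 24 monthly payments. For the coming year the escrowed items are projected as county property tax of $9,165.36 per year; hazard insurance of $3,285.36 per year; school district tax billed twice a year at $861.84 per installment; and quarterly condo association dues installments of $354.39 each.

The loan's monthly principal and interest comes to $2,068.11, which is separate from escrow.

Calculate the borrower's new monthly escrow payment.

$1,326.96

County property tax = $9,165.36 annually
Hazard insurance = $3,285.36 annually
School district tax = $861.84 × 2 = $1,723.68 annually
Condo association dues = $354.39 × 4 = $1,417.56 annually
Total annual escrow = $15,591.96
Base monthly escrow = $15,591.96 / 12 = $1,299.33
Shortage spread = $663.12 ÷ 24 = $27.63/mo
Adjusted monthly = $1,299.33 + $27.63 = $1,326.96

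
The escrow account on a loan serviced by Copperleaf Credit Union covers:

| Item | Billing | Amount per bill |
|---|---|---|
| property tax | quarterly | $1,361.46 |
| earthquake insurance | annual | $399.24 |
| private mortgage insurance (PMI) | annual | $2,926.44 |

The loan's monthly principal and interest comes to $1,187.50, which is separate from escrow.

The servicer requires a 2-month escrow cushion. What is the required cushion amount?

$1,461.92

Property tax: $1,361.46 × 4 = $5,445.84
Earthquake insurance: $399.24
Private mortgage insurance (PMI): $2,926.44
Total annual escrow = $5,445.84 + $399.24 + $2,926.44 = $8,771.52
Base monthly escrow = $8,771.52 ÷ 12 = $730.96
Reserve = 2 × $730.96 = $1,461.92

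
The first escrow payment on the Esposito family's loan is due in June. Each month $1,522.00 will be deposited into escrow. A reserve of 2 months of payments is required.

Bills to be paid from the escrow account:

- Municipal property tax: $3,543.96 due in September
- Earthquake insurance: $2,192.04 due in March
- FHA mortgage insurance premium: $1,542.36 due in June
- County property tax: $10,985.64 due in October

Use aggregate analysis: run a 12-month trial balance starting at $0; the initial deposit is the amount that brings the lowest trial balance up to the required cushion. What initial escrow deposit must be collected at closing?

$11,505.96

Cushion = 2 × $1,522.00 = $3,044.00
Trial balance (start $0, +$1,522.00 each month, − disbursements):
  Jun: +$1,522.00 − $1,542.36 → -$20.36
  Jul: +$1,522.00 → $1,501.64
  Aug: +$1,522.00 → $3,023.64
  Sep: +$1,522.00 − $3,543.96 → $1,001.68
  Oct: +$1,522.00 − $10,985.64 → -$8,461.96
  Nov: +$1,522.00 → -$6,939.96
  Dec: +$1,522.00 → -$5,417.96
  Jan: +$1,522.00 → -$3,895.96
  Feb: +$1,522.00 → -$2,373.96
  Mar: +$1,522.00 − $2,192.04 → -$3,044.00
  Apr: +$1,522.00 → -$1,522.00
  May: +$1,522.00 → $0.00
Lowest trial balance = -$8,461.96 (Oct)
Initial deposit = cushion − low point = $3,044.00 − (-$8,461.96) = $11,505.96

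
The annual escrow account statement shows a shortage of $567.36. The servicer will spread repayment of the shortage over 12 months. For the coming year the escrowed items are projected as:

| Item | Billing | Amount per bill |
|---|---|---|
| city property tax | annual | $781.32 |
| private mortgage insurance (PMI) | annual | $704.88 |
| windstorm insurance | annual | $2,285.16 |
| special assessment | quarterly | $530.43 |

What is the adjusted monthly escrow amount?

$538.37

City property tax = $781.32 annually
Private mortgage insurance (PMI) = $704.88 annually
Windstorm insurance = $2,285.16 annually
Special assessment = $530.43 × 4 = $2,121.72 annually
Annual escrow total = $5,893.08
Monthly escrow = $5,893.08 ÷ 12 = $491.09
Shortage spread = $567.36 / 12 = $47.28/mo
Adjusted monthly = $491.09 + $47.28 = $538.37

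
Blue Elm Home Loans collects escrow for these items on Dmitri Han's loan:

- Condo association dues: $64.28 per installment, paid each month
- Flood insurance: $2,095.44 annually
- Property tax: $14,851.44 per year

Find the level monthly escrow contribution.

Condo association dues: $64.28 × 12 = $771.36
Flood insurance: $2,095.44
Property tax: $14,851.44
Combined annual = $17,718.24
Per month = $17,718.24 ÷ 12 = $1,476.52

$1,476.52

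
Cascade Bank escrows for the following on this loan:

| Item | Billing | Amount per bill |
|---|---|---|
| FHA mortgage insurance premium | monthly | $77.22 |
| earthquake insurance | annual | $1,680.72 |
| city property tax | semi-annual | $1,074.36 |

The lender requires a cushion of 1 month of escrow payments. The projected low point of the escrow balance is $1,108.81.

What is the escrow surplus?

FHA mortgage insurance premium — $77.22 × 12 = $926.64/yr
Earthquake insurance — $1,680.72/yr
City property tax — $1,074.36 × 2 = $2,148.72/yr
Annual escrow total = $926.64 + $1,680.72 + $2,148.72 = $4,756.08
Per month = $4,756.08 / 12 = $396.34
Required reserve = 1 × $396.34 = $396.34
Surplus = $1,108.81 − $396.34 = $712.47

$712.47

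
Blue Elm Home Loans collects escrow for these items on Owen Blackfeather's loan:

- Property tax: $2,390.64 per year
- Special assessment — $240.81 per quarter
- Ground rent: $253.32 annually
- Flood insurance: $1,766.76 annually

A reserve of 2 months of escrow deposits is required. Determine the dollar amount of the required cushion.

Property tax = $2,390.64 per year
Special assessment = $240.81 × 4 = $963.24 per year
Ground rent = $253.32 per year
Flood insurance = $1,766.76 per year
Total per year = $2,390.64 + $963.24 + $253.32 + $1,766.76 = $5,373.96
Monthly = $5,373.96 / 12 = $447.83
Required cushion = 2 × $447.83 = $895.66

$895.66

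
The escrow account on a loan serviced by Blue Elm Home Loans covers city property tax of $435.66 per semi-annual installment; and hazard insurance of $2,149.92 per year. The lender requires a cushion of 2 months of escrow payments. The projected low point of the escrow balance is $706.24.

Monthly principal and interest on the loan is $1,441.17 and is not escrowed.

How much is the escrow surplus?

City property tax — $435.66 × 2 = $871.32 per year
Hazard insurance — $2,149.92 per year
Combined annual = $871.32 + $2,149.92 = $3,021.24
Monthly = $3,021.24 / 12 = $251.77
Required reserve = 2 × $251.77 = $503.54
Surplus = $706.24 − $503.54 = $202.70

$202.70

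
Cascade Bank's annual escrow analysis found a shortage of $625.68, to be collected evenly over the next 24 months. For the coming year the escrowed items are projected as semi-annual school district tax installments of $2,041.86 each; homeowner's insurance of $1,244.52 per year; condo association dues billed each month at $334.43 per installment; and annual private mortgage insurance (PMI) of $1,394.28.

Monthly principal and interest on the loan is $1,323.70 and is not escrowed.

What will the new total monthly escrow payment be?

School district tax: $2,041.86 × 2 = $4,083.72
Homeowner's insurance: $1,244.52
Condo association dues: $334.43 × 12 = $4,013.16
Private mortgage insurance (PMI): $1,394.28
Total annual escrow = $4,083.72 + $1,244.52 + $4,013.16 + $1,394.28 = $10,735.68
Per month = $10,735.68 ÷ 12 = $894.64
Shortage per month = $625.68 ÷ 24 = $26.07
New monthly escrow = $894.64 + $26.07 = $920.71

$920.71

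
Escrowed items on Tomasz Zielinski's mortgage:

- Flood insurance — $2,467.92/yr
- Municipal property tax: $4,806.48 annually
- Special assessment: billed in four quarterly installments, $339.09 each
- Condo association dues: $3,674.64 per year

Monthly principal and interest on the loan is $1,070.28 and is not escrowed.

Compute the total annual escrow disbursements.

$12,305.40

Flood insurance: $2,467.92 annually
Municipal property tax: $4,806.48 annually
Special assessment: $339.09 × 4 = $1,356.36 annually
Condo association dues: $3,674.64 annually
Annual escrow total = $12,305.40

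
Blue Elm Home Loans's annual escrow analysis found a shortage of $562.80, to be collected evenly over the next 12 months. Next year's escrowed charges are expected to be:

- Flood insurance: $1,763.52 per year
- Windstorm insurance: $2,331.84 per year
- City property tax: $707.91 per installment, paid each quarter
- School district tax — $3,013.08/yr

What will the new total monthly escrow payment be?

$875.24

Flood insurance: $1,763.52 annually
Windstorm insurance: $2,331.84 annually
City property tax: $707.91 × 4 = $2,831.64 annually
School district tax: $3,013.08 annually
Annual escrow total = $9,940.08
Monthly escrow = $9,940.08 / 12 = $828.34
Monthly shortage recovery: $562.80 ÷ 12 = $46.90
New monthly escrow = $828.34 + $46.90 = $875.24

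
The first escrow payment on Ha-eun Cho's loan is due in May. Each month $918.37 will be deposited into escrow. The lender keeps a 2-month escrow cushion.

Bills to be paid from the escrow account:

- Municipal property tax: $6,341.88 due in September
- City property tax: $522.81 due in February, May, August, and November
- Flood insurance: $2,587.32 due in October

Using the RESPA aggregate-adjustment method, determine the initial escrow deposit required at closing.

$6,301.34

Cushion = 2 × $918.37 = $1,836.74
Trial balance (start $0, +$918.37 each month, − disbursements):
  May: +$918.37 − $522.81 → $395.56
  Jun: +$918.37 → $1,313.93
  Jul: +$918.37 → $2,232.30
  Aug: +$918.37 − $522.81 → $2,627.86
  Sep: +$918.37 − $6,341.88 → -$2,795.65
  Oct: +$918.37 − $2,587.32 → -$4,464.60
  Nov: +$918.37 − $522.81 → -$4,069.04
  Dec: +$918.37 → -$3,150.67
  Jan: +$918.37 → -$2,232.30
  Feb: +$918.37 − $522.81 → -$1,836.74
  Mar: +$918.37 → -$918.37
  Apr: +$918.37 → $0.00
Lowest trial balance = -$4,464.60 (Oct)
Initial deposit = cushion − low point = $1,836.74 − (-$4,464.60) = $6,301.34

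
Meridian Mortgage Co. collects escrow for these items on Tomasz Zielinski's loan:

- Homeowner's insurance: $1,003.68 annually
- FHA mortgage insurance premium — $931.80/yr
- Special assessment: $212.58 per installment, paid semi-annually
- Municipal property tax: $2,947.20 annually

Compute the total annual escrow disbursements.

Homeowner's insurance = $1,003.68/yr
FHA mortgage insurance premium = $931.80/yr
Special assessment = $212.58 × 2 = $425.16/yr
Municipal property tax = $2,947.20/yr
Yearly total = $5,307.84

$5,307.84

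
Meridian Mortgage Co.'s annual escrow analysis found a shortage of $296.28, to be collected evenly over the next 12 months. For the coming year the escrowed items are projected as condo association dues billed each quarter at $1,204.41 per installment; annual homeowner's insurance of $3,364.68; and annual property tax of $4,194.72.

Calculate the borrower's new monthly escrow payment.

$1,056.11

Condo association dues = $1,204.41 × 4 = $4,817.64 annually
Homeowner's insurance = $3,364.68 annually
Property tax = $4,194.72 annually
Total per year = $12,377.04
Monthly = $12,377.04 ÷ 12 = $1,031.42
Shortage per month = $296.28 ÷ 12 = $24.69
New monthly escrow = $1,031.42 + $24.69 = $1,056.11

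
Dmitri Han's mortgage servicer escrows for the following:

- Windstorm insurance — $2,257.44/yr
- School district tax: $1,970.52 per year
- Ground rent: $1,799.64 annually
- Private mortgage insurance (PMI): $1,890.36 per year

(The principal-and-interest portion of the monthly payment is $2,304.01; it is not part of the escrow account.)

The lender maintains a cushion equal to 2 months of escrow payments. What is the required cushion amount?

Windstorm insurance: $2,257.44
School district tax: $1,970.52
Ground rent: $1,799.64
Private mortgage insurance (PMI): $1,890.36
Combined annual = $2,257.44 + $1,970.52 + $1,799.64 + $1,890.36 = $7,917.96
Per month = $7,917.96 ÷ 12 = $659.83
Reserve = 2 × $659.83 = $1,319.66

$1,319.66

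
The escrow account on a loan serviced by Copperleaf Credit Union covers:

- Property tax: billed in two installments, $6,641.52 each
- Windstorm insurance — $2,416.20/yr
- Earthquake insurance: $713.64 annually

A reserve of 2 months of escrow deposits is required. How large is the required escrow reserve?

$2,735.48

Property tax = $6,641.52 × 2 = $13,283.04 annually
Windstorm insurance = $2,416.20 annually
Earthquake insurance = $713.64 annually
Annual escrow total = $13,283.04 + $2,416.20 + $713.64 = $16,412.88
Base monthly escrow = $16,412.88 / 12 = $1,367.74
Reserve = 2 × $1,367.74 = $2,735.48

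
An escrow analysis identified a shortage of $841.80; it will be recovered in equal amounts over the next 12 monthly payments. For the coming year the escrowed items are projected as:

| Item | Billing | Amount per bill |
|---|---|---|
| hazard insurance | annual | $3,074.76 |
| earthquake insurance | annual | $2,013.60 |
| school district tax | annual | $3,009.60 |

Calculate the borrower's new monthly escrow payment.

Hazard insurance — $3,074.76/yr
Earthquake insurance — $2,013.60/yr
School district tax — $3,009.60/yr
Combined annual = $8,097.96
Per month = $8,097.96 / 12 = $674.83
Shortage per month = $841.80 ÷ 12 = $70.15
Adjusted monthly = $674.83 + $70.15 = $744.98

$744.98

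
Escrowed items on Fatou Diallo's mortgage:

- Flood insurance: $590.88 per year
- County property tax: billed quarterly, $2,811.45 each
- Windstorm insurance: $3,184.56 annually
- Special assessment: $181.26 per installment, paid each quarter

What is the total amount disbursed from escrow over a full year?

$15,746.28

Flood insurance = $590.88 per year
County property tax = $2,811.45 × 4 = $11,245.80 per year
Windstorm insurance = $3,184.56 per year
Special assessment = $181.26 × 4 = $725.04 per year
Total per year = $15,746.28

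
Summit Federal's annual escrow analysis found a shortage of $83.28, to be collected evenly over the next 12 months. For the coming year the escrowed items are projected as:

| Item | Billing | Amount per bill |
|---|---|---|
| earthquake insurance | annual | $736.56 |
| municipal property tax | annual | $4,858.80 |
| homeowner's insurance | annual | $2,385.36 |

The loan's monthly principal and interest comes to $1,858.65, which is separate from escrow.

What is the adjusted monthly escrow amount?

$672.00

Earthquake insurance — $736.56 annually
Municipal property tax — $4,858.80 annually
Homeowner's insurance — $2,385.36 annually
Total annual escrow = $736.56 + $4,858.80 + $2,385.36 = $7,980.72
Base monthly escrow = $7,980.72 / 12 = $665.06
Monthly shortage recovery: $83.28 ÷ 12 = $6.94
New monthly escrow = $665.06 + $6.94 = $672.00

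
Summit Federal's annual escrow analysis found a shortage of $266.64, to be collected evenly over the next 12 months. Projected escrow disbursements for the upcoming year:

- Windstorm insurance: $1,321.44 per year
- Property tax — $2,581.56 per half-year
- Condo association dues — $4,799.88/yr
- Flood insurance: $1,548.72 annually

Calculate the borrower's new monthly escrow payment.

$1,091.65

Windstorm insurance = $1,321.44/yr
Property tax = $2,581.56 × 2 = $5,163.12/yr
Condo association dues = $4,799.88/yr
Flood insurance = $1,548.72/yr
Annual escrow total = $1,321.44 + $5,163.12 + $4,799.88 + $1,548.72 = $12,833.16
Per month = $12,833.16 / 12 = $1,069.43
Shortage per month = $266.64 / 12 = $22.22
New monthly escrow = $1,069.43 + $22.22 = $1,091.65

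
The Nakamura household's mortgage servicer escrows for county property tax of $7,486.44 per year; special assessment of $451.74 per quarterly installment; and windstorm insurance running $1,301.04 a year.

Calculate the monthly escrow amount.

County property tax: $7,486.44 annually
Special assessment: $451.74 × 4 = $1,806.96 annually
Windstorm insurance: $1,301.04 annually
Total annual escrow = $10,594.44
Per month = $10,594.44 ÷ 12 = $882.87

$882.87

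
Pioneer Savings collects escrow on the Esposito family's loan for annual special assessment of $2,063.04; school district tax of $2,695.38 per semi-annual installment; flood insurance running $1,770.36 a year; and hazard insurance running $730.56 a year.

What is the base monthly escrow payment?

Special assessment: $2,063.04 per year
School district tax: $2,695.38 × 2 = $5,390.76 per year
Flood insurance: $1,770.36 per year
Hazard insurance: $730.56 per year
Combined annual = $9,954.72
Base monthly escrow = $9,954.72 / 12 = $829.56

$829.56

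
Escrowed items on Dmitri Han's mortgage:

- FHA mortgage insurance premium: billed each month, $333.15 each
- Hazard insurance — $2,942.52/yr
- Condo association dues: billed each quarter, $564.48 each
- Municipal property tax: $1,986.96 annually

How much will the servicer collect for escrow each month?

$932.10

FHA mortgage insurance premium: $333.15 × 12 = $3,997.80 per year
Hazard insurance: $2,942.52 per year
Condo association dues: $564.48 × 4 = $2,257.92 per year
Municipal property tax: $1,986.96 per year
Yearly total = $11,185.20
Monthly escrow = $11,185.20 ÷ 12 = $932.10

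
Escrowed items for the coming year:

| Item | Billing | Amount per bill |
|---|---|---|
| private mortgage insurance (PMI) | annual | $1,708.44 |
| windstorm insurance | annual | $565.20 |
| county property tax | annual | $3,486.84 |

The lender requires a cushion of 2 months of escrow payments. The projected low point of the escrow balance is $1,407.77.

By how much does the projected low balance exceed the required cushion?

$447.69

Private mortgage insurance (PMI) — $1,708.44 annually
Windstorm insurance — $565.20 annually
County property tax — $3,486.84 annually
Combined annual = $5,760.48
Per month = $5,760.48 ÷ 12 = $480.04
Cushion = 2 × $480.04 = $960.08
Surplus = $1,407.77 − $960.08 = $447.69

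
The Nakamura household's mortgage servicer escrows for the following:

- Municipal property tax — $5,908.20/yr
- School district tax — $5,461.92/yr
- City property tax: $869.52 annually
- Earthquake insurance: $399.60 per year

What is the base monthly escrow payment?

Municipal property tax — $5,908.20/yr
School district tax — $5,461.92/yr
City property tax — $869.52/yr
Earthquake insurance — $399.60/yr
Total annual escrow = $5,908.20 + $5,461.92 + $869.52 + $399.60 = $12,639.24
Per month = $12,639.24 / 12 = $1,053.27

$1,053.27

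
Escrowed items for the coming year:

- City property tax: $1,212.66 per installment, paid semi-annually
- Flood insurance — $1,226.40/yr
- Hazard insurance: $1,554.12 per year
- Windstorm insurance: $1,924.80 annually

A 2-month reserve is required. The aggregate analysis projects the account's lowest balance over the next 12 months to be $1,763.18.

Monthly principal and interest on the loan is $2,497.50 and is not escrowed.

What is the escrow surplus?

$574.74

City property tax = $1,212.66 × 2 = $2,425.32/yr
Flood insurance = $1,226.40/yr
Hazard insurance = $1,554.12/yr
Windstorm insurance = $1,924.80/yr
Annual escrow total = $7,130.64
Base monthly escrow = $7,130.64 / 12 = $594.22
Cushion = 2 × $594.22 = $1,188.44
Surplus = $1,763.18 − $1,188.44 = $574.74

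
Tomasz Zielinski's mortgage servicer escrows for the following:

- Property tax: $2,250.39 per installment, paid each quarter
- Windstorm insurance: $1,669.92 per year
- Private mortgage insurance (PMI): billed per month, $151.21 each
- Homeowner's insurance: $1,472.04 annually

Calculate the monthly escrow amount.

Property tax: $2,250.39 × 4 = $9,001.56/yr
Windstorm insurance: $1,669.92/yr
Private mortgage insurance (PMI): $151.21 × 12 = $1,814.52/yr
Homeowner's insurance: $1,472.04/yr
Yearly total = $13,958.04
Monthly escrow = $13,958.04 ÷ 12 = $1,163.17

$1,163.17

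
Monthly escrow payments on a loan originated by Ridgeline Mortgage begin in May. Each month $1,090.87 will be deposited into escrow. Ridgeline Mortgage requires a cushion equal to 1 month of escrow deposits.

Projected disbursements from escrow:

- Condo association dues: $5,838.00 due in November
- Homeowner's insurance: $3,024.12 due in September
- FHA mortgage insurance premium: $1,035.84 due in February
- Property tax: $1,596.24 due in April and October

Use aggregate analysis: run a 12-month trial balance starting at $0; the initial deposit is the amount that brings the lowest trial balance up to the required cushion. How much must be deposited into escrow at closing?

Cushion = 1 × $1,090.87 = $1,090.87
Trial balance (start $0, +$1,090.87 each month, − disbursements):
  May: +$1,090.87 → $1,090.87
  Jun: +$1,090.87 → $2,181.74
  Jul: +$1,090.87 → $3,272.61
  Aug: +$1,090.87 → $4,363.48
  Sep: +$1,090.87 − $3,024.12 → $2,430.23
  Oct: +$1,090.87 − $1,596.24 → $1,924.86
  Nov: +$1,090.87 − $5,838.00 → -$2,822.27
  Dec: +$1,090.87 → -$1,731.40
  Jan: +$1,090.87 → -$640.53
  Feb: +$1,090.87 − $1,035.84 → -$585.50
  Mar: +$1,090.87 → $505.37
  Apr: +$1,090.87 − $1,596.24 → $0.00
Lowest trial balance = -$2,822.27 (Nov)
Initial deposit = cushion − low point = $1,090.87 − (-$2,822.27) = $3,913.14

$3,913.14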